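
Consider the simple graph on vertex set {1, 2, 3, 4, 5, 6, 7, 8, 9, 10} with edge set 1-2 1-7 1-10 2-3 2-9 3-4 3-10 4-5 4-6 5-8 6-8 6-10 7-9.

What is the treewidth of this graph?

2

A width-2 tree decomposition is:
Bags: B1 = {2, 7, 9}  B2 = {1, 2, 7}  B3 = {1, 2, 3}  B4 = {1, 3, 10}  B5 = {3, 4, 10}  B6 = {4, 6, 10}  B7 = {4, 5, 6}  B8 = {5, 6, 8}
Tree: B1–B2, B2–B3, B3–B4, B4–B5, B5–B6, B6–B7, B7–B8
Each bag holds 3 vertices, so the decomposition has width 2, which upper-bounds the treewidth. Since 9–7–1–2–9 is a cycle in G, G is not acyclic. Forests are exactly the graphs of treewidth ≤ 1, so tw(G) ≥ 2. Therefore the treewidth is 2.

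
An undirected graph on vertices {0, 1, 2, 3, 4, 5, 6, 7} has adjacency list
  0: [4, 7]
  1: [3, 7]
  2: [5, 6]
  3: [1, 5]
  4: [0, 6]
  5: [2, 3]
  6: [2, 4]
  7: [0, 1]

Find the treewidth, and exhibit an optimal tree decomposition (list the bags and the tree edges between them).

Treewidth 2.
One such decomposition:
Bags: B1 = {0, 1, 7}  B2 = {0, 1, 4}  B3 = {1, 4, 6}  B4 = {1, 2, 6}  B5 = {1, 2, 5}  B6 = {1, 3, 5}
Tree: B1–B2, B2–B3, B3–B4, B4–B5, B5–B6

The largest bag has 3 vertices, giving width 2; this decomposition certifies tw(G) ≤ 2. For the lower bound, G contains the cycle 1–7–0–4–6–2–5–3–1, so G is not a forest; only forests have treewidth ≤ 1, hence tw(G) ≥ 2. Combining the bounds, tw(G) = 2.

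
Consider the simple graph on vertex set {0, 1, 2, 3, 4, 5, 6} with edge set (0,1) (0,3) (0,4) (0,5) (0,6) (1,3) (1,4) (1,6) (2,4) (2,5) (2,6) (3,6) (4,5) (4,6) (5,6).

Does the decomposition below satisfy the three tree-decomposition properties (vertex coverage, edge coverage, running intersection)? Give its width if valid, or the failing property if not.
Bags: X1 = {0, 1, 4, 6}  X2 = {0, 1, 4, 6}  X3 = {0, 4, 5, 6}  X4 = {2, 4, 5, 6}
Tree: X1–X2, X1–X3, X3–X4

No — vertex 3 appears in no bag.

A tree decomposition must satisfy three properties: every vertex lies in some bag; for every edge, both endpoints lie together in some bag; and for every vertex, the bags containing it form a connected subtree. Here vertex 3 appears in no bag, so the decomposition is invalid.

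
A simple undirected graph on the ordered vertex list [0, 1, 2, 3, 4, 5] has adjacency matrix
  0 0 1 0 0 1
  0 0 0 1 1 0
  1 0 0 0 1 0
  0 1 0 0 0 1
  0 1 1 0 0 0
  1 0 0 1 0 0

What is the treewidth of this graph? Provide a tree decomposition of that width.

Each bag holds 3 vertices, so the decomposition has width 2, which upper-bounds the treewidth. For the lower bound, G contains the cycle 4–1–3–5–0–2–4, so G is not a forest; only forests have treewidth ≤ 1, hence tw(G) ≥ 2. Hence tw(G) = 2 exactly.

Treewidth 2.
One such decomposition:
Bags: B1 = {1, 3, 4}  B2 = {3, 4, 5}  B3 = {0, 4, 5}  B4 = {0, 2, 4}
Tree: B1–B2, B2–B3, B3–B4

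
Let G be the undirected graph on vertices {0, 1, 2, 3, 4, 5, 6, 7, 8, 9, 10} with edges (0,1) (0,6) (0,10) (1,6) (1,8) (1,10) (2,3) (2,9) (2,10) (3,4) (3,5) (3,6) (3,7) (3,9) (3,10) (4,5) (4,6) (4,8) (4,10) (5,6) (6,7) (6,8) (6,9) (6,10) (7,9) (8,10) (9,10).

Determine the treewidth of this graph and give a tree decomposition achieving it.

Every bag has size at most 4, so the width is 4 − 1 = 3 and tw(G) ≤ 3. On the other hand G contains the 4-clique {2, 3, 9, 10}. A clique must lie in a single bag of any decomposition, so no decomposition can have width below 3. Hence tw(G) = 3 exactly.

Treewidth 3.
Bags: B1 = {4, 6, 8, 10}  B2 = {1, 6, 8, 10}  B3 = {3, 4, 6, 10}  B4 = {3, 4, 5, 6}  B5 = {3, 6, 9, 10}  B6 = {2, 3, 9, 10}  B7 = {0, 1, 6, 10}  B8 = {3, 6, 7, 9}
Tree: B1–B2, B1–B3, B3–B4, B3–B5, B5–B6, B2–B7, B5–B8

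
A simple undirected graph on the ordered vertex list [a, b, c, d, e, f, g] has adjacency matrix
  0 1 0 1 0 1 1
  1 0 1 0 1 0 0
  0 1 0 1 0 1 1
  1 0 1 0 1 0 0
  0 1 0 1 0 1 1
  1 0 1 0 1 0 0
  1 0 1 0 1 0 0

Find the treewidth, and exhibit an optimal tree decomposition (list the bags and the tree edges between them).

The largest bag has 4 vertices, giving width 3; this decomposition certifies tw(G) ≤ 3. For the lower bound: the 4 vertex sets {a,g}, {e,f}, {c}, {d} are disjoint, each induces a connected subgraph, and every pair is joined by at least one edge of G. Contracting each set to a single vertex therefore yields K_{4} as a minor, and since treewidth is minor-monotone, tw(G) ≥ tw(K_{4}) = 3. The upper and lower bounds meet at 3, so that is the treewidth.

Treewidth 3.
One such decomposition:
Bags: B1 = {a, c, e, g}  B2 = {a, c, e, f}  B3 = {a, c, d, e}  B4 = {a, b, c, e}
Tree: B1–B2, B2–B3, B3–B4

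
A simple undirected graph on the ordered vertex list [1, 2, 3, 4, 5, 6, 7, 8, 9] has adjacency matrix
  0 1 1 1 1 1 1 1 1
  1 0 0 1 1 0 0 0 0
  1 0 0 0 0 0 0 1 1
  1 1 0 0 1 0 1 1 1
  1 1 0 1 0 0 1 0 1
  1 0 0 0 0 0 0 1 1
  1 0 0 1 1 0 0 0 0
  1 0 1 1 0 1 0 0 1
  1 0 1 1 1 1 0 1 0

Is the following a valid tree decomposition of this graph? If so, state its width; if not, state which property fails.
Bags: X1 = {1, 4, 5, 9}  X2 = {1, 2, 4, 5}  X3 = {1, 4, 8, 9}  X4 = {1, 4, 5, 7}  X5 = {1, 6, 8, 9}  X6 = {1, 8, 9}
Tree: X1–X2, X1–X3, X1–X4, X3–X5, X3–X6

No — vertex 3 appears in no bag.

A tree decomposition must satisfy three properties: every vertex lies in some bag; for every edge, both endpoints lie together in some bag; and for every vertex, the bags containing it form a connected subtree. Here vertex 3 appears in no bag, so the decomposition is invalid.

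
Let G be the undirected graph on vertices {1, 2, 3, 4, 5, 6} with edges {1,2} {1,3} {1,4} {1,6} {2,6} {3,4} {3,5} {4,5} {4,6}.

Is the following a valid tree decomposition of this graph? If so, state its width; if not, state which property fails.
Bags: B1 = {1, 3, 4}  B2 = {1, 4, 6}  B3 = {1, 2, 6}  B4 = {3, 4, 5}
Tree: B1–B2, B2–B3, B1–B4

Checking the three conditions: (i) the bags cover all of {1, 2, 3, 4, 5, 6}; (ii) for each edge, some bag contains both endpoints; (iii) the bags containing any fixed vertex form a subtree. All hold, so the decomposition is valid with width 3 − 1 = 2.

Yes; width 2.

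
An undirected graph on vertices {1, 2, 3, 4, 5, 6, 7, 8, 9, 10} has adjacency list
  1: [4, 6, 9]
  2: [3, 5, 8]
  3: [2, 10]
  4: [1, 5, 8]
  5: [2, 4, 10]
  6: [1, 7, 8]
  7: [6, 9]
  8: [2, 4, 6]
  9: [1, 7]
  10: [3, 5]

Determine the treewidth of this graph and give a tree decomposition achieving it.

Treewidth 2.
One such decomposition:
Bags: B1 = {3, 5, 10}  B2 = {2, 3, 5}  B3 = {2, 4, 5}  B4 = {2, 4, 8}  B5 = {1, 4, 8}  B6 = {1, 6, 8}  B7 = {1, 6, 9}  B8 = {6, 7, 9}
Tree: B1–B2, B2–B3, B3–B4, B4–B5, B5–B6, B6–B7, B7–B8

Every bag has size at most 3, so the width is 3 − 1 = 2 and tw(G) ≤ 2. For the lower bound, G contains the cycle 10–3–2–5–10, so G is not a forest; only forests have treewidth ≤ 1, hence tw(G) ≥ 2. The upper and lower bounds meet at 2, so that is the treewidth.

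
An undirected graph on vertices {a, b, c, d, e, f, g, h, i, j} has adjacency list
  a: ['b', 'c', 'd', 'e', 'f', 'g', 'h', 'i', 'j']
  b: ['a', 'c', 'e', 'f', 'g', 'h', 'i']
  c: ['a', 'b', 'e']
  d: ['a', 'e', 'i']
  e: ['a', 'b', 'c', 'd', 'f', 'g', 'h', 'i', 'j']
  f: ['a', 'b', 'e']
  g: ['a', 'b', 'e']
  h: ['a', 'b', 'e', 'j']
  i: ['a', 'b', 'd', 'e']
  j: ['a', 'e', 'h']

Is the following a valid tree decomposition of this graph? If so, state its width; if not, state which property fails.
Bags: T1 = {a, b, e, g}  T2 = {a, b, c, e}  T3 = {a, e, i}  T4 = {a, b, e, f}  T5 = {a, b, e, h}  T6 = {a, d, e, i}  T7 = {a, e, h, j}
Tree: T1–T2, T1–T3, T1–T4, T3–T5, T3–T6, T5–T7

No — edge (b,i) lies in no bag.

A tree decomposition must satisfy three properties: every vertex lies in some bag; for every edge, both endpoints lie together in some bag; and for every vertex, the bags containing it form a connected subtree. Here edge (b,i) lies in no bag, so the decomposition is invalid.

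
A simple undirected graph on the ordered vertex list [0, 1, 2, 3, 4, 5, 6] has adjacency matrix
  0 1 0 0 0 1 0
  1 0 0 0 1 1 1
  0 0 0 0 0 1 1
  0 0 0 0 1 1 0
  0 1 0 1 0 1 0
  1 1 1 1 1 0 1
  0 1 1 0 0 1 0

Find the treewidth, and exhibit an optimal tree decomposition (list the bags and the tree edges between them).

Treewidth 2.
One optimal decomposition is:
Bags: B1 = {1, 5, 6}  B2 = {1, 4, 5}  B3 = {2, 5, 6}  B4 = {3, 4, 5}  B5 = {0, 1, 5}
Tree: B1–B2, B1–B3, B2–B4, B2–B5

Each bag holds 3 vertices, so the decomposition has width 2, which upper-bounds the treewidth. For the lower bound, the 3 vertices {0, 1, 5} are pairwise adjacent, and any tree decomposition puts a clique entirely inside one bag — forcing width ≥ 2. Combining the bounds, tw(G) = 2.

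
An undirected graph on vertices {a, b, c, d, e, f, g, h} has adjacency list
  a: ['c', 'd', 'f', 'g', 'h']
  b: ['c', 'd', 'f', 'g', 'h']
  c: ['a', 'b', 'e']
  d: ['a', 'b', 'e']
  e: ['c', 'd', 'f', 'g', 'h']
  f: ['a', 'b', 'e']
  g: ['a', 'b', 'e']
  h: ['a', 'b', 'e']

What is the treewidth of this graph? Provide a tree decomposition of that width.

Each bag holds 4 vertices, so the decomposition has width 3, which upper-bounds the treewidth. For the lower bound: the 4 vertex sets {b,f}, {e,g}, {a}, {c} are disjoint, each induces a connected subgraph, and every pair is joined by at least one edge of G. Contracting each set to a single vertex therefore yields K_{4} as a minor, and since treewidth is minor-monotone, tw(G) ≥ tw(K_{4}) = 3. The upper and lower bounds meet at 3, so that is the treewidth.

Treewidth 3.
One optimal decomposition is:
Bags: B1 = {a, b, e, f}  B2 = {a, b, e, g}  B3 = {a, b, c, e}  B4 = {a, b, e, h}  B5 = {a, b, d, e}
Tree: B1–B2, B2–B3, B3–B4, B4–B5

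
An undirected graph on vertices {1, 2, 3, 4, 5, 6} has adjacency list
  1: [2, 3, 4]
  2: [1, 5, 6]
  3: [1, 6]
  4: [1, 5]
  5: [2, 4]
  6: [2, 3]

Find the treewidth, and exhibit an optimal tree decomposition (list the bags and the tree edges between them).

Every bag has size at most 3, so the width is 3 − 1 = 2 and tw(G) ≤ 2. For the lower bound, G contains the cycle 5–4–1–2–5, so G is not a forest; only forests have treewidth ≤ 1, hence tw(G) ≥ 2. Therefore the treewidth is 2.

Treewidth 2.
Bags: B1 = {2, 4, 5}  B2 = {1, 2, 4}  B3 = {1, 2, 6}  B4 = {1, 3, 6}
Tree: B1–B2, B2–B3, B3–B4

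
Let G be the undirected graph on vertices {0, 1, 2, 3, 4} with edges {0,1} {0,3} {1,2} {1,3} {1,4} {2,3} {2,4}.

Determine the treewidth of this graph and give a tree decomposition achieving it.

Each bag holds 3 vertices, so the decomposition has width 2, which upper-bounds the treewidth. For the lower bound, the 3 vertices {0, 1, 3} are pairwise adjacent, and any tree decomposition puts a clique entirely inside one bag — forcing width ≥ 2. Therefore the treewidth is 2.

Treewidth 2.
One optimal decomposition is:
Bags: B1 = {1, 2, 4}  B2 = {1, 2, 3}  B3 = {0, 1, 3}
Tree: B1–B2, B2–B3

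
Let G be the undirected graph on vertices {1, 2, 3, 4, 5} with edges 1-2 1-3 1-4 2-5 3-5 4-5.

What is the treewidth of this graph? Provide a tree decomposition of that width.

Treewidth 2.
One optimal decomposition is:
Bags: B1 = {1, 4, 5}  B2 = {1, 2, 5}  B3 = {1, 3, 5}
Tree: B1–B2, B2–B3

Every bag has size at most 3, so the width is 3 − 1 = 2 and tw(G) ≤ 2. For the lower bound, G contains the cycle 5–4–1–2–5, so G is not a forest; only forests have treewidth ≤ 1, hence tw(G) ≥ 2. Combining the bounds, tw(G) = 2.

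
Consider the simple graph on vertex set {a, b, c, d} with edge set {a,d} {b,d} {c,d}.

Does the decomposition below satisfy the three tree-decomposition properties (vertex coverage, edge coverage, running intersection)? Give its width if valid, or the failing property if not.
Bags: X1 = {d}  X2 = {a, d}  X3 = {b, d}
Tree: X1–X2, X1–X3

No — vertex c appears in no bag.

A tree decomposition must satisfy three properties: every vertex lies in some bag; for every edge, both endpoints lie together in some bag; and for every vertex, the bags containing it form a connected subtree. Here vertex c appears in no bag, so the decomposition is invalid.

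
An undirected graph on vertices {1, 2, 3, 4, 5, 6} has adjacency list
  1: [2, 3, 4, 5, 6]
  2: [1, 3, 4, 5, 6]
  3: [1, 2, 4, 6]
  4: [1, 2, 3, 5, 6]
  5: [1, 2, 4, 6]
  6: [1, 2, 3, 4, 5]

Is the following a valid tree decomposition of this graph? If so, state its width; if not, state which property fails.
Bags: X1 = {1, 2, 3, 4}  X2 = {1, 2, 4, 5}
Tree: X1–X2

A tree decomposition must satisfy three properties: every vertex lies in some bag; for every edge, both endpoints lie together in some bag; and for every vertex, the bags containing it form a connected subtree. Here vertex 6 appears in no bag, so the decomposition is invalid.

No — vertex 6 appears in no bag.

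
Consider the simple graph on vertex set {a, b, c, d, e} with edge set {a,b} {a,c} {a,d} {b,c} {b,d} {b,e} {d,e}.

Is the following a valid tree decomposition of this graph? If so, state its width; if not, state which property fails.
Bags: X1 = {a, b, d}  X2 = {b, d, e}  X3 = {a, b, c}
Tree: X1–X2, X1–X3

Vertex coverage: the bags together contain {a, b, c, d, e}, the full vertex set. Edge coverage: each edge of G has both endpoints in at least one bag. Running intersection: for every vertex, the bags containing it form a connected subtree. All three properties hold, so this is a valid tree decomposition of width max|bag| − 1 = 2, and hence tw(G) ≤ 2.

Yes; width 2.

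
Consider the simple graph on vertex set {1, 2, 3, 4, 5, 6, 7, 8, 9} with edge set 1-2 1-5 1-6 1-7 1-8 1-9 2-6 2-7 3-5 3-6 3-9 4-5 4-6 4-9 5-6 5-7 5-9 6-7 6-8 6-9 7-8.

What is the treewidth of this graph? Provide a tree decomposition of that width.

The largest bag has 4 vertices, giving width 3; this decomposition certifies tw(G) ≤ 3. On the other hand G contains the 4-clique {1, 5, 6, 9}. A clique must lie in a single bag of any decomposition, so no decomposition can have width below 3. Hence tw(G) = 3 exactly.

Treewidth 3.
One optimal decomposition is:
Bags: B1 = {1, 5, 6, 7}  B2 = {1, 5, 6, 9}  B3 = {3, 5, 6, 9}  B4 = {4, 5, 6, 9}  B5 = {1, 2, 6, 7}  B6 = {1, 6, 7, 8}
Tree: B1–B2, B2–B3, B3–B4, B1–B5, B1–B6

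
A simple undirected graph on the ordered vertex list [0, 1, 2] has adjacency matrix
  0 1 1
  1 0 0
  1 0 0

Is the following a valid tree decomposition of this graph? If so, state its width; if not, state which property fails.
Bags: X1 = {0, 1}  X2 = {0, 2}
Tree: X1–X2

Checking the three conditions: (i) the bags cover all of {0, 1, 2}; (ii) for each edge, some bag contains both endpoints; (iii) the bags containing any fixed vertex form a subtree. All hold, so the decomposition is valid with width 2 − 1 = 1.

Yes; width 1.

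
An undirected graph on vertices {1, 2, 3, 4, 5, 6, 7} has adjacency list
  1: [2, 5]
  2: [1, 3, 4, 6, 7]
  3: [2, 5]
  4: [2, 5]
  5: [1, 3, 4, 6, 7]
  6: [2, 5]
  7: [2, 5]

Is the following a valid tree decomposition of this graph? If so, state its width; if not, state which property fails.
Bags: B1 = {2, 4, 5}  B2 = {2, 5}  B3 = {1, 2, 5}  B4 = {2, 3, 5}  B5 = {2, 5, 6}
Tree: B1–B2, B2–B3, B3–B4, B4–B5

No — vertex 7 appears in no bag.

A tree decomposition must satisfy three properties: every vertex lies in some bag; for every edge, both endpoints lie together in some bag; and for every vertex, the bags containing it form a connected subtree. Here vertex 7 appears in no bag, so the decomposition is invalid.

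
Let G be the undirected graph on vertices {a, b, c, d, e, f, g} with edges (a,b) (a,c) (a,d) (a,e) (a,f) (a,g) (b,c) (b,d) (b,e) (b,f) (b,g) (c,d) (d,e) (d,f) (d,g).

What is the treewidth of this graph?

A width-3 tree decomposition is:
Bags: B1 = {a, b, d, e}  B2 = {a, b, c, d}  B3 = {a, b, d, f}  B4 = {a, b, d, g}
Tree: B1–B2, B1–B3, B1–B4
The largest bag has 4 vertices, giving width 3; this decomposition certifies tw(G) ≤ 3. On the other hand G contains the 4-clique {a, b, d, g}. A clique must lie in a single bag of any decomposition, so no decomposition can have width below 3. The upper and lower bounds meet at 3, so that is the treewidth.

3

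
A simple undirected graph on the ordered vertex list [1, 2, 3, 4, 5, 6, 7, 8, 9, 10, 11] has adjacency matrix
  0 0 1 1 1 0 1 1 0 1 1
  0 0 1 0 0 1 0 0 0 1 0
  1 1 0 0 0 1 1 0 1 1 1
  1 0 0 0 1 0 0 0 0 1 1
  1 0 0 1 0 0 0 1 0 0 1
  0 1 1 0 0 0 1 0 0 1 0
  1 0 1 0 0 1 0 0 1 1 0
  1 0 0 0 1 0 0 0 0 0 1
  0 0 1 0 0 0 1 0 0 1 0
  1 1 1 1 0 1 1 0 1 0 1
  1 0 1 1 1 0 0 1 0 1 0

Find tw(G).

3

A width-3 tree decomposition is:
Bags: B1 = {1, 3, 10, 11}  B2 = {1, 4, 10, 11}  B3 = {1, 4, 5, 11}  B4 = {1, 3, 7, 10}  B5 = {1, 5, 8, 11}  B6 = {3, 7, 9, 10}  B7 = {3, 6, 7, 10}  B8 = {2, 3, 6, 10}
Tree: B1–B2, B2–B3, B1–B4, B3–B5, B4–B6, B6–B7, B7–B8
Every bag has size at most 4, so the width is 4 − 1 = 3 and tw(G) ≤ 3. For the lower bound, the 4 vertices {1, 5, 8, 11} are pairwise adjacent, and any tree decomposition puts a clique entirely inside one bag — forcing width ≥ 3. The upper and lower bounds meet at 3, so that is the treewidth.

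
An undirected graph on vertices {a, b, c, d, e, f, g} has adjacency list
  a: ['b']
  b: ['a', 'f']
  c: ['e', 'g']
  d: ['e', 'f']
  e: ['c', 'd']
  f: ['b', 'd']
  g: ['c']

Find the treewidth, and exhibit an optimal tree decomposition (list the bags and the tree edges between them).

The largest bag has 2 vertices, giving width 1; this decomposition certifies tw(G) ≤ 1. Any graph with an edge has treewidth ≥ 1, and G has the edge a–b. Combining the bounds, tw(G) = 1.

Treewidth 1.
One optimal decomposition is:
Bags: B1 = {a, b}  B2 = {b, f}  B3 = {d, f}  B4 = {d, e}  B5 = {c, e}  B6 = {c, g}
Tree: B1–B2, B2–B3, B3–B4, B4–B5, B5–B6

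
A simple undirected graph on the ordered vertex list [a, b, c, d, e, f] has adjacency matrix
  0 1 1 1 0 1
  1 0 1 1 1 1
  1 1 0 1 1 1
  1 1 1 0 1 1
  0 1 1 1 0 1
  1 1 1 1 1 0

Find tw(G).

A width-4 tree decomposition is:
Bags: B1 = {a, b, c, d, f}  B2 = {b, c, d, e, f}
Tree: B1–B2
The largest bag has 5 vertices, giving width 4; this decomposition certifies tw(G) ≤ 4. Conversely, {b, c, d, e, f} is a clique of size 5, and the vertices of any clique must share a bag in every tree decomposition; so some bag has ≥ 5 vertices and tw(G) ≥ 4. Combining the bounds, tw(G) = 4.

4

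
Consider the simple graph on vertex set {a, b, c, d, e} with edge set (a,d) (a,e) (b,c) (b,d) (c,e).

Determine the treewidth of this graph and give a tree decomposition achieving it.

Each bag holds 3 vertices, so the decomposition has width 2, which upper-bounds the treewidth. The edges a–e–c–b–d–a form a cycle, so G is not a tree and its treewidth is at least 2. Hence tw(G) = 2 exactly.

Treewidth 2.
Bags: B1 = {a, c, e}  B2 = {a, b, c}  B3 = {a, b, d}
Tree: B1–B2, B2–B3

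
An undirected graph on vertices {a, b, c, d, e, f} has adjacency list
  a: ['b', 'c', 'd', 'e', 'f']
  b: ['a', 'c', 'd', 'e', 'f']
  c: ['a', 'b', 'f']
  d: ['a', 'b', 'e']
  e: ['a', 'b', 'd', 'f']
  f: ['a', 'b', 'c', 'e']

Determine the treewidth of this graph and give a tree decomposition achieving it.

Every bag has size at most 4, so the width is 4 − 1 = 3 and tw(G) ≤ 3. For the lower bound, the 4 vertices {a, b, d, e} are pairwise adjacent, and any tree decomposition puts a clique entirely inside one bag — forcing width ≥ 3. Combining the bounds, tw(G) = 3.

Treewidth 3.
One such decomposition:
Bags: B1 = {a, b, e, f}  B2 = {a, b, d, e}  B3 = {a, b, c, f}
Tree: B1–B2, B1–B3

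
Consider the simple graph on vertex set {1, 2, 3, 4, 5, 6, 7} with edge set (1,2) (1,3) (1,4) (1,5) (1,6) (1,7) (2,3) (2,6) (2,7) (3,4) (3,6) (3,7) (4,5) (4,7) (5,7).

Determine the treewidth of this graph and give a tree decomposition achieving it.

Treewidth 3.
One optimal decomposition is:
Bags: B1 = {1, 4, 5, 7}  B2 = {1, 3, 4, 7}  B3 = {1, 2, 3, 7}  B4 = {1, 2, 3, 6}
Tree: B1–B2, B2–B3, B3–B4

Every bag has size at most 4, so the width is 4 − 1 = 3 and tw(G) ≤ 3. Conversely, {1, 2, 3, 6} is a clique of size 4, and the vertices of any clique must share a bag in every tree decomposition; so some bag has ≥ 4 vertices and tw(G) ≥ 3. Combining the bounds, tw(G) = 3.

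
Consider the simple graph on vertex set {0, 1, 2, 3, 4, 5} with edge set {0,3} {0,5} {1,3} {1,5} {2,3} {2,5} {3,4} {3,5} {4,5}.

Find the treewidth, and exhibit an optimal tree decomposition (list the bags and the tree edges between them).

Treewidth 2.
Bags: B1 = {2, 3, 5}  B2 = {1, 3, 5}  B3 = {3, 4, 5}  B4 = {0, 3, 5}
Tree: B1–B2, B2–B3, B1–B4

The largest bag has 3 vertices, giving width 2; this decomposition certifies tw(G) ≤ 2. Conversely, {0, 3, 5} is a clique of size 3, and the vertices of any clique must share a bag in every tree decomposition; so some bag has ≥ 3 vertices and tw(G) ≥ 2. Therefore the treewidth is 2.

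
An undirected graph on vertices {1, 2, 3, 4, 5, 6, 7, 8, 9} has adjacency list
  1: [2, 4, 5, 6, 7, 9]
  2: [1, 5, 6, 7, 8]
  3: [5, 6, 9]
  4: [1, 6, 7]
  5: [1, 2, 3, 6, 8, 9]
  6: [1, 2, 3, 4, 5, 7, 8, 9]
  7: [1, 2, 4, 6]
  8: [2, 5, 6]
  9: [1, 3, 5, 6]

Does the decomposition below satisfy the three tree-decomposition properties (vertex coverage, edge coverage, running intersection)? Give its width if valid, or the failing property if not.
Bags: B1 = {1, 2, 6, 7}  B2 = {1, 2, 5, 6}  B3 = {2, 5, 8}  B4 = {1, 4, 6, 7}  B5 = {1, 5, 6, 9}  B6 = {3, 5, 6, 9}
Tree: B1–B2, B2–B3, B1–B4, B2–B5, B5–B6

No — edge (6,8) lies in no bag.

A tree decomposition must satisfy three properties: every vertex lies in some bag; for every edge, both endpoints lie together in some bag; and for every vertex, the bags containing it form a connected subtree. Here edge (6,8) lies in no bag, so the decomposition is invalid.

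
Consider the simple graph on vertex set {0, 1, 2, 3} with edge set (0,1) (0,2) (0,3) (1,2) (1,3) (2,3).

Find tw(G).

A width-3 tree decomposition is:
Bags: B1 = {0, 1, 2, 3}
Tree: (single bag)
A single bag containing all 4 vertices is trivially a valid decomposition of width 3. On the other hand G contains the 4-clique {0, 1, 2, 3}. A clique must lie in a single bag of any decomposition, so no decomposition can have width below 3. Combining the bounds, tw(G) = 3.

3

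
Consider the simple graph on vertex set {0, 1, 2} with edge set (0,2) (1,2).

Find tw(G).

A width-1 tree decomposition is:
Bags: B1 = {1, 2}  B2 = {0, 2}
Tree: B1–B2
The largest bag has 2 vertices, giving width 1; this decomposition certifies tw(G) ≤ 1. Any graph with an edge has treewidth ≥ 1, and G has the edge 2–1. Combining the bounds, tw(G) = 1.

1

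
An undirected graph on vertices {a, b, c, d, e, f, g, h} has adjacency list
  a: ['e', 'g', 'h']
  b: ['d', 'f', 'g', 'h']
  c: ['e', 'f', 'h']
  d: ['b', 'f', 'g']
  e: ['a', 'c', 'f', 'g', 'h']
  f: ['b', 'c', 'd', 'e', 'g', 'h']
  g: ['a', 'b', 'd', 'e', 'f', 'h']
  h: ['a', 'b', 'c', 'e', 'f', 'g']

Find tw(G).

A width-3 tree decomposition is:
Bags: B1 = {e, f, g, h}  B2 = {c, e, f, h}  B3 = {b, f, g, h}  B4 = {b, d, f, g}  B5 = {a, e, g, h}
Tree: B1–B2, B1–B3, B3–B4, B1–B5
The largest bag has 4 vertices, giving width 3; this decomposition certifies tw(G) ≤ 3. Conversely, {a, e, g, h} is a clique of size 4, and the vertices of any clique must share a bag in every tree decomposition; so some bag has ≥ 4 vertices and tw(G) ≥ 3. Hence tw(G) = 3 exactly.

3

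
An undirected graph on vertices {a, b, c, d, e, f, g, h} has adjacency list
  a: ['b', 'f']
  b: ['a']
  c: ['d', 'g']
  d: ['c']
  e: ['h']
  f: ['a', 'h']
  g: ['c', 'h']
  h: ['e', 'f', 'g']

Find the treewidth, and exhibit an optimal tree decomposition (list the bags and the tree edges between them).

Every bag has size at most 2, so the width is 2 − 1 = 1 and tw(G) ≤ 1. Since G has at least one edge (e.g. h–g), it is not an edgeless graph, so tw(G) ≥ 1. The upper and lower bounds meet at 1, so that is the treewidth.

Treewidth 1.
One such decomposition:
Bags: B1 = {g, h}  B2 = {e, h}  B3 = {f, h}  B4 = {c, g}  B5 = {a, f}  B6 = {c, d}  B7 = {a, b}
Tree: B1–B2, B2–B3, B1–B4, B3–B5, B4–B6, B5–B7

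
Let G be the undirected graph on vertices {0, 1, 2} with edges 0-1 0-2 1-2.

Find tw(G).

2

A width-2 tree decomposition is:
Bags: B1 = {0, 1, 2}
Tree: (single bag)
With just one bag of size 3, the width is 3 − 1 = 2, so tw(G) ≤ 2. Conversely, {0, 1, 2} is a clique of size 3, and the vertices of any clique must share a bag in every tree decomposition; so some bag has ≥ 3 vertices and tw(G) ≥ 2. Hence tw(G) = 2 exactly.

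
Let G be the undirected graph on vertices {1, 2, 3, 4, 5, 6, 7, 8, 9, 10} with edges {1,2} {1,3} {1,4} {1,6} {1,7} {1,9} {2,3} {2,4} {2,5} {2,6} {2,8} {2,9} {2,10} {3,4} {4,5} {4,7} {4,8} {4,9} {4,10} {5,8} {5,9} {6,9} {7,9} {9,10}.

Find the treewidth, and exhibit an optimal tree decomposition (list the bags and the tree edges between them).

Every bag has size at most 4, so the width is 4 − 1 = 3 and tw(G) ≤ 3. For the lower bound, the 4 vertices {2, 4, 5, 8} are pairwise adjacent, and any tree decomposition puts a clique entirely inside one bag — forcing width ≥ 3. Combining the bounds, tw(G) = 3.

Treewidth 3.
Bags: B1 = {1, 4, 7, 9}  B2 = {1, 2, 4, 9}  B3 = {2, 4, 9, 10}  B4 = {2, 4, 5, 9}  B5 = {1, 2, 6, 9}  B6 = {2, 4, 5, 8}  B7 = {1, 2, 3, 4}
Tree: B1–B2, B2–B3, B2–B4, B2–B5, B4–B6, B2–B7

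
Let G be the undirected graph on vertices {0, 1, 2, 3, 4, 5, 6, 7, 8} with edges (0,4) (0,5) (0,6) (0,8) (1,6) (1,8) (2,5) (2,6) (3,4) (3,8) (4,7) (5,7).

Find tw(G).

3

A width-3 tree decomposition is:
Bags: B1 = {1, 3, 4, 8}  B2 = {0, 1, 4, 8}  B3 = {0, 1, 4, 6}  B4 = {0, 4, 6, 7}  B5 = {0, 5, 6, 7}  B6 = {2, 5, 6, 7}
Tree: B1–B2, B2–B3, B3–B4, B4–B5, B5–B6
Each bag holds 4 vertices, so the decomposition has width 3, which upper-bounds the treewidth. For the lower bound: the 4 vertex sets {1,3,8}, {4}, {0}, {2,5,6,7} are disjoint, each induces a connected subgraph, and every pair is joined by at least one edge of G. Contracting each set to a single vertex therefore yields K_{4} as a minor, and since treewidth is minor-monotone, tw(G) ≥ tw(K_{4}) = 3. The upper and lower bounds meet at 3, so that is the treewidth.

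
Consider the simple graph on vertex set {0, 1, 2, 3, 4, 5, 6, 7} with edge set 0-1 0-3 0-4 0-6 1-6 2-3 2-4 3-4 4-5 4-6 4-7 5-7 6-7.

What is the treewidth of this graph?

A width-2 tree decomposition is:
Bags: B1 = {0, 1, 6}  B2 = {0, 4, 6}  B3 = {0, 3, 4}  B4 = {2, 3, 4}  B5 = {4, 6, 7}  B6 = {4, 5, 7}
Tree: B1–B2, B2–B3, B3–B4, B2–B5, B5–B6
Every bag has size at most 3, so the width is 3 − 1 = 2 and tw(G) ≤ 2. For the lower bound, the 3 vertices {0, 1, 6} are pairwise adjacent, and any tree decomposition puts a clique entirely inside one bag — forcing width ≥ 2. Therefore the treewidth is 2.

2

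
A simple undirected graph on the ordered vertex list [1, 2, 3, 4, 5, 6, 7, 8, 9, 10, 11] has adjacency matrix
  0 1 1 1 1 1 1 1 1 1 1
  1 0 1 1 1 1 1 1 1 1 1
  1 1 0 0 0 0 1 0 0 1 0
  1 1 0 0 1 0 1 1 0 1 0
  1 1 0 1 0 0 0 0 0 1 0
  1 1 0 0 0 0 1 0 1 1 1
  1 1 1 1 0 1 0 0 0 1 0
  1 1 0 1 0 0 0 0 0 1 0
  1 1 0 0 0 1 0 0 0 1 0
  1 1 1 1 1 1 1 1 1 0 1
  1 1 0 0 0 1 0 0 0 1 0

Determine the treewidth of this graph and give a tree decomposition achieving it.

Every bag has size at most 5, so the width is 5 − 1 = 4 and tw(G) ≤ 4. Conversely, {1, 2, 3, 7, 10} is a clique of size 5, and the vertices of any clique must share a bag in every tree decomposition; so some bag has ≥ 5 vertices and tw(G) ≥ 4. Therefore the treewidth is 4.

Treewidth 4.
Bags: B1 = {1, 2, 4, 7, 10}  B2 = {1, 2, 6, 7, 10}  B3 = {1, 2, 6, 10, 11}  B4 = {1, 2, 4, 8, 10}  B5 = {1, 2, 6, 9, 10}  B6 = {1, 2, 4, 5, 10}  B7 = {1, 2, 3, 7, 10}
Tree: B1–B2, B2–B3, B1–B4, B3–B5, B1–B6, B2–B7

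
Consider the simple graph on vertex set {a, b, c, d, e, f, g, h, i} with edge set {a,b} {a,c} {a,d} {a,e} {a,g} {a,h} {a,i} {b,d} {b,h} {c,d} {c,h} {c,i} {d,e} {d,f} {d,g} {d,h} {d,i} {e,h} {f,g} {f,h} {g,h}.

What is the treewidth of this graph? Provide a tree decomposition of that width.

Every bag has size at most 4, so the width is 4 − 1 = 3 and tw(G) ≤ 3. For the lower bound, the 4 vertices {a, d, g, h} are pairwise adjacent, and any tree decomposition puts a clique entirely inside one bag — forcing width ≥ 3. The upper and lower bounds meet at 3, so that is the treewidth.

Treewidth 3.
One optimal decomposition is:
Bags: B1 = {a, d, e, h}  B2 = {a, d, g, h}  B3 = {a, c, d, h}  B4 = {d, f, g, h}  B5 = {a, b, d, h}  B6 = {a, c, d, i}
Tree: B1–B2, B2–B3, B2–B4, B2–B5, B3–B6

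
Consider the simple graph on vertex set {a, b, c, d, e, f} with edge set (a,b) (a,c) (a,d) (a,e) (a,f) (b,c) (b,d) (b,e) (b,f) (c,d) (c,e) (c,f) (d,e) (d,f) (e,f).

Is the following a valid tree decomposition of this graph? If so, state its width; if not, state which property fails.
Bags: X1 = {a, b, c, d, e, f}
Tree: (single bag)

Every vertex of G appears in some bag (union = {a, b, c, d, e, f}); every edge is covered by a bag; and for each vertex v the set of bags containing v is connected in the bag tree. The decomposition is therefore valid. The largest bag has 6 vertices, so the width is 5.

Yes; width 5.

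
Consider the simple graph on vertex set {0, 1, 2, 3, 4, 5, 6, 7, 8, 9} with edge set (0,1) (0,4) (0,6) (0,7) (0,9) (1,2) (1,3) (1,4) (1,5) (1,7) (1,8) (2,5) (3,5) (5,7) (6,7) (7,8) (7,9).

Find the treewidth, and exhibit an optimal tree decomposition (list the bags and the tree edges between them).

Treewidth 2.
Bags: B1 = {1, 5, 7}  B2 = {1, 2, 5}  B3 = {0, 1, 7}  B4 = {0, 7, 9}  B5 = {0, 6, 7}  B6 = {1, 7, 8}  B7 = {1, 3, 5}  B8 = {0, 1, 4}
Tree: B1–B2, B1–B3, B3–B4, B4–B5, B3–B6, B1–B7, B3–B8

Each bag holds 3 vertices, so the decomposition has width 2, which upper-bounds the treewidth. For the lower bound, the 3 vertices {0, 1, 4} are pairwise adjacent, and any tree decomposition puts a clique entirely inside one bag — forcing width ≥ 2. Therefore the treewidth is 2.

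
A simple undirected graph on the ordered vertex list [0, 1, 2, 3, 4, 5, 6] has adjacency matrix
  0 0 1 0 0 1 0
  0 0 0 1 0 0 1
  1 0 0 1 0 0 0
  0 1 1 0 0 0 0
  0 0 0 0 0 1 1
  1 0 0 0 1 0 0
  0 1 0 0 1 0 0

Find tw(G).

A width-2 tree decomposition is:
Bags: B1 = {1, 4, 6}  B2 = {1, 3, 4}  B3 = {2, 3, 4}  B4 = {0, 2, 4}  B5 = {0, 4, 5}
Tree: B1–B2, B2–B3, B3–B4, B4–B5
The largest bag has 3 vertices, giving width 2; this decomposition certifies tw(G) ≤ 2. For the lower bound, G contains the cycle 4–6–1–3–2–0–5–4, so G is not a forest; only forests have treewidth ≤ 1, hence tw(G) ≥ 2. Therefore the treewidth is 2.

2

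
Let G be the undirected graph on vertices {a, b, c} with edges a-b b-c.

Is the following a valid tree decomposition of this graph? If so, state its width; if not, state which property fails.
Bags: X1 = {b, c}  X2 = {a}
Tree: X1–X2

No — edge (b,a) lies in no bag.

A tree decomposition must satisfy three properties: every vertex lies in some bag; for every edge, both endpoints lie together in some bag; and for every vertex, the bags containing it form a connected subtree. Here edge (b,a) lies in no bag, so the decomposition is invalid.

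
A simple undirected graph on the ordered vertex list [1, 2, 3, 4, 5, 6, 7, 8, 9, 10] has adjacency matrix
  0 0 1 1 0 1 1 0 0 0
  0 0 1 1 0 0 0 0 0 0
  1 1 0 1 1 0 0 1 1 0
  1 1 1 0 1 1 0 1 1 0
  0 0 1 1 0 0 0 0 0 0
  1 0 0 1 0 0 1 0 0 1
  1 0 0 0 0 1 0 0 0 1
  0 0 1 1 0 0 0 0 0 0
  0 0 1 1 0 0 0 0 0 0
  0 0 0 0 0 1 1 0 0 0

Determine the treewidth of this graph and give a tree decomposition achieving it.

Treewidth 2.
One optimal decomposition is:
Bags: B1 = {1, 3, 4}  B2 = {1, 4, 6}  B3 = {3, 4, 5}  B4 = {1, 6, 7}  B5 = {2, 3, 4}  B6 = {3, 4, 8}  B7 = {6, 7, 10}  B8 = {3, 4, 9}
Tree: B1–B2, B1–B3, B2–B4, B1–B5, B1–B6, B4–B7, B3–B8

Each bag holds 3 vertices, so the decomposition has width 2, which upper-bounds the treewidth. Conversely, {6, 7, 10} is a clique of size 3, and the vertices of any clique must share a bag in every tree decomposition; so some bag has ≥ 3 vertices and tw(G) ≥ 2. Hence tw(G) = 2 exactly.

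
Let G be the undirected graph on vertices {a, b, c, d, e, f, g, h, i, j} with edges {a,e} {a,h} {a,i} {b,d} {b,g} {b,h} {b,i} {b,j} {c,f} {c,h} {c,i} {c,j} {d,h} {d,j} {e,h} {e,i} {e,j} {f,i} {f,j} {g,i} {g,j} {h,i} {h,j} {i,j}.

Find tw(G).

3

A width-3 tree decomposition is:
Bags: B1 = {b, h, i, j}  B2 = {e, h, i, j}  B3 = {c, h, i, j}  B4 = {a, e, h, i}  B5 = {c, f, i, j}  B6 = {b, g, i, j}  B7 = {b, d, h, j}
Tree: B1–B2, B1–B3, B2–B4, B3–B5, B1–B6, B1–B7
The largest bag has 4 vertices, giving width 3; this decomposition certifies tw(G) ≤ 3. On the other hand G contains the 4-clique {b, d, h, j}. A clique must lie in a single bag of any decomposition, so no decomposition can have width below 3. Combining the bounds, tw(G) = 3.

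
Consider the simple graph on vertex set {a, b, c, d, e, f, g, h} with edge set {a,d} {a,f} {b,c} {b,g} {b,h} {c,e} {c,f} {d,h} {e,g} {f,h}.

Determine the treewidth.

2

A width-2 tree decomposition is:
Bags: B1 = {a, d, f}  B2 = {d, f, h}  B3 = {c, f, h}  B4 = {b, c, h}  B5 = {b, c, e}  B6 = {b, e, g}
Tree: B1–B2, B2–B3, B3–B4, B4–B5, B5–B6
Every bag has size at most 3, so the width is 3 − 1 = 2 and tw(G) ≤ 2. The edges a–d–h–f–a form a cycle, so G is not a tree and its treewidth is at least 2. Therefore the treewidth is 2.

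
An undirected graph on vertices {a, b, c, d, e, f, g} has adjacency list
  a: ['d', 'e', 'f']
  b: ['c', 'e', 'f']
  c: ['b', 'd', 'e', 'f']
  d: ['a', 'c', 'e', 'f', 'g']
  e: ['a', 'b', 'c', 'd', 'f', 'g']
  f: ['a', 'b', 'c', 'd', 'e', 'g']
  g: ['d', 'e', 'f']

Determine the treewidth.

3

A width-3 tree decomposition is:
Bags: B1 = {a, d, e, f}  B2 = {c, d, e, f}  B3 = {b, c, e, f}  B4 = {d, e, f, g}
Tree: B1–B2, B2–B3, B1–B4
Each bag holds 4 vertices, so the decomposition has width 3, which upper-bounds the treewidth. Conversely, {d, e, f, g} is a clique of size 4, and the vertices of any clique must share a bag in every tree decomposition; so some bag has ≥ 4 vertices and tw(G) ≥ 3. Combining the bounds, tw(G) = 3.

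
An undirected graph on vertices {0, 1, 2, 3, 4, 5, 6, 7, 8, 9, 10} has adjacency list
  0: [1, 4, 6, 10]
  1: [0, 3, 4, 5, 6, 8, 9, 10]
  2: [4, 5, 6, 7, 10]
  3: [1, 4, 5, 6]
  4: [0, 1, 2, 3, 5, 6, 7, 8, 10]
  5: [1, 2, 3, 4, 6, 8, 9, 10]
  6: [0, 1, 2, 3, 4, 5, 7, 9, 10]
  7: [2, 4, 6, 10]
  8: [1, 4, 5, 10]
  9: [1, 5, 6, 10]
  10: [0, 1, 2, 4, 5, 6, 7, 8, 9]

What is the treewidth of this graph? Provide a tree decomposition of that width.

Treewidth 4.
One optimal decomposition is:
Bags: B1 = {1, 4, 5, 6, 10}  B2 = {1, 5, 6, 9, 10}  B3 = {2, 4, 5, 6, 10}  B4 = {1, 3, 4, 5, 6}  B5 = {1, 4, 5, 8, 10}  B6 = {0, 1, 4, 6, 10}  B7 = {2, 4, 6, 7, 10}
Tree: B1–B2, B1–B3, B1–B4, B1–B5, B1–B6, B3–B7

The largest bag has 5 vertices, giving width 4; this decomposition certifies tw(G) ≤ 4. Conversely, {1, 5, 6, 9, 10} is a clique of size 5, and the vertices of any clique must share a bag in every tree decomposition; so some bag has ≥ 5 vertices and tw(G) ≥ 4. Hence tw(G) = 4 exactly.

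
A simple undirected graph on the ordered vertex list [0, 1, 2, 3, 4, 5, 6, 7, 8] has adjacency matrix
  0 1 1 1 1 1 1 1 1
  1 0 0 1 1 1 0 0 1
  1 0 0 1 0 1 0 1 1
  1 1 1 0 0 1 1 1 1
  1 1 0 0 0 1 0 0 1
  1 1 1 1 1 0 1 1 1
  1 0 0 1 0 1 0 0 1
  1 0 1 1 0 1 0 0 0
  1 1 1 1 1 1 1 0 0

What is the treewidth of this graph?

A width-4 tree decomposition is:
Bags: B1 = {0, 3, 5, 6, 8}  B2 = {0, 2, 3, 5, 8}  B3 = {0, 2, 3, 5, 7}  B4 = {0, 1, 3, 5, 8}  B5 = {0, 1, 4, 5, 8}
Tree: B1–B2, B2–B3, B1–B4, B4–B5
Every bag has size at most 5, so the width is 5 − 1 = 4 and tw(G) ≤ 4. Conversely, {0, 1, 3, 5, 8} is a clique of size 5, and the vertices of any clique must share a bag in every tree decomposition; so some bag has ≥ 5 vertices and tw(G) ≥ 4. The upper and lower bounds meet at 4, so that is the treewidth.

4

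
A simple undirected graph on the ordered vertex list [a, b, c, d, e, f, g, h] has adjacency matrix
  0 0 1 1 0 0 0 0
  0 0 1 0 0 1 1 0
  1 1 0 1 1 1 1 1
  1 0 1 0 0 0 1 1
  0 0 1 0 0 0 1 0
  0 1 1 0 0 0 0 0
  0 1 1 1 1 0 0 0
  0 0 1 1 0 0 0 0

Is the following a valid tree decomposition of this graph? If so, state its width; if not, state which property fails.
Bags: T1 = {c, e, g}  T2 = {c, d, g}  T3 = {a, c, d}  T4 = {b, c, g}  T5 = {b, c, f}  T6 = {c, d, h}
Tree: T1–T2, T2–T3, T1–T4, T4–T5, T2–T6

Yes; width 2.

Every vertex of G appears in some bag (union = {a, b, c, d, e, f, g, h}); every edge is covered by a bag; and for each vertex v the set of bags containing v is connected in the bag tree. The decomposition is therefore valid. The largest bag has 3 vertices, so the width is 2.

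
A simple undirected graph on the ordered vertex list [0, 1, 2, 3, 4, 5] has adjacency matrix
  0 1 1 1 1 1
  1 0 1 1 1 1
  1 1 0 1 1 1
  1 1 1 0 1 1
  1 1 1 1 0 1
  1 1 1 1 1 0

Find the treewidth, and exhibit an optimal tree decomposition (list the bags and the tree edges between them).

Treewidth 5.
Bags: B1 = {0, 1, 2, 3, 4, 5}
Tree: (single bag)

A single bag containing all 6 vertices is trivially a valid decomposition of width 5. Conversely, {0, 1, 2, 3, 4, 5} is a clique of size 6, and the vertices of any clique must share a bag in every tree decomposition; so some bag has ≥ 6 vertices and tw(G) ≥ 5. Combining the bounds, tw(G) = 5.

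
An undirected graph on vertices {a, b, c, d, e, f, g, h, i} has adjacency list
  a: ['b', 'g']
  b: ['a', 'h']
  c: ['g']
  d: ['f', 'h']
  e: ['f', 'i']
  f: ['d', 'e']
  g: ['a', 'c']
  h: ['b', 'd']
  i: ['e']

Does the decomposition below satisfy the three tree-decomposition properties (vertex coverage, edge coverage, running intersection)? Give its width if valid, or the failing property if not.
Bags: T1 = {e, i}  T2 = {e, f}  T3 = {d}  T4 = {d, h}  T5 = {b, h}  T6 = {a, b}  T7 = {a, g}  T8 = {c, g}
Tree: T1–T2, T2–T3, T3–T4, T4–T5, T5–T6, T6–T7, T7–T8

A tree decomposition must satisfy three properties: every vertex lies in some bag; for every edge, both endpoints lie together in some bag; and for every vertex, the bags containing it form a connected subtree. Here edge (f,d) lies in no bag, so the decomposition is invalid.

No — edge (f,d) lies in no bag.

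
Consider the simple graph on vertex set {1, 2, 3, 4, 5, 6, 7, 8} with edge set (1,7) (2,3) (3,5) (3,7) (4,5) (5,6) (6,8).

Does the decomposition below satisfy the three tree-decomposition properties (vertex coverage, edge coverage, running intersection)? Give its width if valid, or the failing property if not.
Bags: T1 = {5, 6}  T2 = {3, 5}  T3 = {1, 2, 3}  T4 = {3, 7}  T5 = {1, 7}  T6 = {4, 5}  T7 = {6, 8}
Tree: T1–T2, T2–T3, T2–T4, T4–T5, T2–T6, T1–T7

No — bags containing vertex 1 are not connected in the tree.

A tree decomposition must satisfy three properties: every vertex lies in some bag; for every edge, both endpoints lie together in some bag; and for every vertex, the bags containing it form a connected subtree. Here bags containing vertex 1 are not connected in the tree, so the decomposition is invalid.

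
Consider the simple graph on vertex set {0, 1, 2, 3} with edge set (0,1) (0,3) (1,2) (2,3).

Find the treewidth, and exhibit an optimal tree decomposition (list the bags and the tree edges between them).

Treewidth 2.
Bags: B1 = {0, 1, 3}  B2 = {1, 2, 3}
Tree: B1–B2

Each bag holds 3 vertices, so the decomposition has width 2, which upper-bounds the treewidth. The edges 1–0–3–2–1 form a cycle, so G is not a tree and its treewidth is at least 2. The upper and lower bounds meet at 2, so that is the treewidth.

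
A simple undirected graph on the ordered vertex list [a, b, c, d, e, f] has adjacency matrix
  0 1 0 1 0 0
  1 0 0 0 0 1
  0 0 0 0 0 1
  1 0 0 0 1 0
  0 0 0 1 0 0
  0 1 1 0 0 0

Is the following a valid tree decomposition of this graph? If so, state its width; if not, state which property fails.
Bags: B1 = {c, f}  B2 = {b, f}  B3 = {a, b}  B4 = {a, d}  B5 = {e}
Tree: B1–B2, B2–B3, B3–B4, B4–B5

No — edge (d,e) lies in no bag.

A tree decomposition must satisfy three properties: every vertex lies in some bag; for every edge, both endpoints lie together in some bag; and for every vertex, the bags containing it form a connected subtree. Here edge (d,e) lies in no bag, so the decomposition is invalid.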